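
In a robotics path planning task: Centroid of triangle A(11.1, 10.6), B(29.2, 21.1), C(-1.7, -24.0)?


Centroid = ((x_A+x_B+x_C)/3, (y_A+y_B+y_C)/3)
= ((11.1+29.2+(-1.7))/3, (10.6+21.1+(-24))/3)
= (12.8667, 2.5667)

(12.8667, 2.5667)


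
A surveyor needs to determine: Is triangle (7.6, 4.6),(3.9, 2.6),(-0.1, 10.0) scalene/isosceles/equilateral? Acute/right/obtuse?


Side lengths squared: AB^2=17.69, BC^2=70.76, CA^2=88.45
Sorted: [17.69, 70.76, 88.45]
By sides: Scalene, By angles: Right

Scalene, Right


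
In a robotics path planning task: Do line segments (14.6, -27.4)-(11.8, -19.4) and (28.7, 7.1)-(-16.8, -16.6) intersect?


Cross products: d1=1235.58, d2=805.22, d3=-209.4, d4=220.96
d1*d2 < 0 and d3*d4 < 0? no

No, they don't intersect


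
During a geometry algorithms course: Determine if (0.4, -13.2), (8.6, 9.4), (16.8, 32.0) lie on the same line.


Cross product: (8.6-0.4)*(32-(-13.2)) - (9.4-(-13.2))*(16.8-0.4)
= 0

Yes, collinear


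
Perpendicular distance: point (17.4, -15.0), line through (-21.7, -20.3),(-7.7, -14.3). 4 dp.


|cross product| = 160.4
|line direction| = sqrt(232) = 15.2315
Distance = 160.4/sqrt(232) = 10.5308

10.5308


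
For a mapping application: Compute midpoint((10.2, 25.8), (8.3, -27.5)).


M = ((10.2+8.3)/2, (25.8+(-27.5))/2)
= (9.25, -0.85)

(9.25, -0.85)


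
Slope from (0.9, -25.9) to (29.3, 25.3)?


slope = (y2-y1)/(x2-x1) = (25.3-(-25.9))/(29.3-0.9) = 51.2/28.4 = 1.8028

1.8028


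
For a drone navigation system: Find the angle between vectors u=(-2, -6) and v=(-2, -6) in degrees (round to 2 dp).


u.v = 40, |u| = sqrt(40) = 6.3246, |v| = sqrt(40) = 6.3246
cos(theta) = u.v/(|u||v|) = 40/sqrt(1600) = 1
theta = acos(1) = 0 degrees

0 degrees


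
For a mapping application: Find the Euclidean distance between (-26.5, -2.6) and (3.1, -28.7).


dx=29.6, dy=-26.1
d^2 = 29.6^2 + (-26.1)^2 = 1557.37
d = sqrt(1557.37) = 39.4635

39.4635


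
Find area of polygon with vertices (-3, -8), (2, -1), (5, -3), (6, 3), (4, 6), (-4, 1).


Shoelace sum: ((-3)*(-1) - 2*(-8)) + (2*(-3) - 5*(-1)) + (5*3 - 6*(-3)) + (6*6 - 4*3) + (4*1 - (-4)*6) + ((-4)*(-8) - (-3)*1)
= 138
Area = |138|/2 = 69

69


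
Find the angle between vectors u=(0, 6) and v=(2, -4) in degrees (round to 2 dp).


u.v = -24, |u| = sqrt(36) = 6, |v| = sqrt(20) = 4.4721
cos(theta) = u.v/(|u||v|) = -24/sqrt(720) = -0.894427
theta = acos(-0.894427) = 153.43 degrees

153.43 degrees


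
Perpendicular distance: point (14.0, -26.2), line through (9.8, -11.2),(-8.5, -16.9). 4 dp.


|cross product| = 298.44
|line direction| = sqrt(367.38) = 19.1672
Distance = 298.44/sqrt(367.38) = 15.5704

15.5704


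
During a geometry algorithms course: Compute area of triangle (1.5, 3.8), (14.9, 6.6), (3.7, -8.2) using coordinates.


Area = |x_A(y_B-y_C) + x_B(y_C-y_A) + x_C(y_A-y_B)|/2
= |22.2 + (-178.8) + (-10.36)|/2
= 166.96/2 = 83.48

83.48


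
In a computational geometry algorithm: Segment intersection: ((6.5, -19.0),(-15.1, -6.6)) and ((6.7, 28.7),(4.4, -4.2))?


Cross products: d1=103.13, d2=-636.03, d3=-1032.8, d4=-293.64
d1*d2 < 0 and d3*d4 < 0? no

No, they don't intersect


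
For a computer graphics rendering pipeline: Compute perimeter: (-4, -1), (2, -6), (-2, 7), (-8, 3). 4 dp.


Sides: (-4, -1)->(2, -6): sqrt(61) = 7.81025, (2, -6)->(-2, 7): sqrt(185) = 13.601471, (-2, 7)->(-8, 3): sqrt(52) = 7.211103, (-8, 3)->(-4, -1): sqrt(32) = 5.656854
Sum = 34.279678
Perimeter = 34.2797

34.2797


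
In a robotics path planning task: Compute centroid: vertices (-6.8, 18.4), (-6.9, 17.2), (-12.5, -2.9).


Centroid = ((x_A+x_B+x_C)/3, (y_A+y_B+y_C)/3)
= (((-6.8)+(-6.9)+(-12.5))/3, (18.4+17.2+(-2.9))/3)
= (-8.7333, 10.9)

(-8.7333, 10.9)


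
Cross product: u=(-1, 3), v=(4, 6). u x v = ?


u x v = u_x*v_y - u_y*v_x = (-1)*6 - 3*4
= (-6) - 12 = -18

-18


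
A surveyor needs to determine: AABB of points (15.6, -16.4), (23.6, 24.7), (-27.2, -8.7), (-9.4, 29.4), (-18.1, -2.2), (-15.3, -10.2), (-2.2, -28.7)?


x range: [-27.2, 23.6]
y range: [-28.7, 29.4]
Bounding box: (-27.2,-28.7) to (23.6,29.4)

(-27.2,-28.7) to (23.6,29.4)


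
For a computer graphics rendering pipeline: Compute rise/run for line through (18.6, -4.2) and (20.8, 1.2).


slope = (y2-y1)/(x2-x1) = (1.2-(-4.2))/(20.8-18.6) = 5.4/2.2 = 2.4545

2.4545


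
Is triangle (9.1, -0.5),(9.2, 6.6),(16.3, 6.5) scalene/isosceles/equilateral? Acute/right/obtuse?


Side lengths squared: AB^2=50.42, BC^2=50.42, CA^2=100.84
Sorted: [50.42, 50.42, 100.84]
By sides: Isosceles, By angles: Right

Isosceles, Right


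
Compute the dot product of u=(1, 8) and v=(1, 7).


u . v = u_x*v_x + u_y*v_y = 1*1 + 8*7
= 1 + 56 = 57

57


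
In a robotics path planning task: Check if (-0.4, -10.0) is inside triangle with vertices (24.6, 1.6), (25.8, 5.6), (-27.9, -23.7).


Cross products: AB x AP = 86.08, BC x BP = 70.06, CA x CP = 23.5
All same sign? yes

Yes, inside


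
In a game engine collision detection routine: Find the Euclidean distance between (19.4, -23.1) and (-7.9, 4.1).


dx=-27.3, dy=27.2
d^2 = (-27.3)^2 + 27.2^2 = 1485.13
d = sqrt(1485.13) = 38.5374

38.5374


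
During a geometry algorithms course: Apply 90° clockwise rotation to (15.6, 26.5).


90° CW: (x,y) -> (y, -x)
(15.6,26.5) -> (26.5, -15.6)

(26.5, -15.6)


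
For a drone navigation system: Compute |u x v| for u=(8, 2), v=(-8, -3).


|u x v| = |8*(-3) - 2*(-8)|
= |(-24) - (-16)| = 8

8


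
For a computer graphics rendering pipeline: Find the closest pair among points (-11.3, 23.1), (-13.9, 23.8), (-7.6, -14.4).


d(P0,P1) = 2.6926, d(P0,P2) = 37.6821, d(P1,P2) = 38.716
Closest: P0 and P1

Closest pair: (-11.3, 23.1) and (-13.9, 23.8), distance = 2.6926


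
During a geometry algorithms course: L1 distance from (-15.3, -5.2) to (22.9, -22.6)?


|(-15.3)-22.9| + |(-5.2)-(-22.6)| = 38.2 + 17.4 = 55.6

55.6


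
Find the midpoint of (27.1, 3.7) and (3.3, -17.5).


M = ((27.1+3.3)/2, (3.7+(-17.5))/2)
= (15.2, -6.9)

(15.2, -6.9)


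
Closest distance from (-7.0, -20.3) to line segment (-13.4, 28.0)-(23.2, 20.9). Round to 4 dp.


Project P onto AB: t = 0.4152 (clamped to [0,1])
Closest point on segment: (1.7978, 25.0518)
Distance: 46.1973

46.1973


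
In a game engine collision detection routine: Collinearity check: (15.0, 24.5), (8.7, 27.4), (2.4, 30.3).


Cross product: (8.7-15)*(30.3-24.5) - (27.4-24.5)*(2.4-15)
= 0

Yes, collinear


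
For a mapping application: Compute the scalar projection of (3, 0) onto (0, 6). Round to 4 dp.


u.v = 0, |v| = sqrt(36) = 6
Scalar projection = u.v / |v| = 0 / sqrt(36) = 0

0


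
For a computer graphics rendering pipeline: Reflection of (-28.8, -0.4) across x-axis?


Reflection over x-axis: (x,y) -> (x,-y)
(-28.8, -0.4) -> (-28.8, 0.4)

(-28.8, 0.4)


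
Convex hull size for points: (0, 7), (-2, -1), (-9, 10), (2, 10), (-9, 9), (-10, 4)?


Convex hull vertices (CCW): (-10, 4), (-2, -1), (2, 10), (-9, 10)
Count = 4

4


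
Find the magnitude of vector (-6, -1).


|u| = sqrt((-6)^2 + (-1)^2) = sqrt(37) = 6.0828

6.0828


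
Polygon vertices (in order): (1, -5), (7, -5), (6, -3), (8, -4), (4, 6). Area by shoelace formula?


Shoelace sum: (1*(-5) - 7*(-5)) + (7*(-3) - 6*(-5)) + (6*(-4) - 8*(-3)) + (8*6 - 4*(-4)) + (4*(-5) - 1*6)
= 77
Area = |77|/2 = 38.5

38.5


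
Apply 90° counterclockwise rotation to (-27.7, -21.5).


90° CCW: (x,y) -> (-y, x)
(-27.7,-21.5) -> (21.5, -27.7)

(21.5, -27.7)


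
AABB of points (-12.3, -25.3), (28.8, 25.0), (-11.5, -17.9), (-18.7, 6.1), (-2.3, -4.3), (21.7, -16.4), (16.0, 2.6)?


x range: [-18.7, 28.8]
y range: [-25.3, 25]
Bounding box: (-18.7,-25.3) to (28.8,25)

(-18.7,-25.3) to (28.8,25)


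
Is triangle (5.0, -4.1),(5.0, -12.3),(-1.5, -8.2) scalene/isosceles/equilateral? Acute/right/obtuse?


Side lengths squared: AB^2=67.24, BC^2=59.06, CA^2=59.06
Sorted: [59.06, 59.06, 67.24]
By sides: Isosceles, By angles: Acute

Isosceles, Acute


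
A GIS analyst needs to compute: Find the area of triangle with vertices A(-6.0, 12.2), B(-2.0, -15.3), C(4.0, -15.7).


Area = |x_A(y_B-y_C) + x_B(y_C-y_A) + x_C(y_A-y_B)|/2
= |(-2.4) + 55.8 + 110|/2
= 163.4/2 = 81.7

81.7


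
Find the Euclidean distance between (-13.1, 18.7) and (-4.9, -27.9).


dx=8.2, dy=-46.6
d^2 = 8.2^2 + (-46.6)^2 = 2238.8
d = sqrt(2238.8) = 47.316

47.316


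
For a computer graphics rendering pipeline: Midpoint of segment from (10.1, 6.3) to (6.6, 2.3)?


M = ((10.1+6.6)/2, (6.3+2.3)/2)
= (8.35, 4.3)

(8.35, 4.3)


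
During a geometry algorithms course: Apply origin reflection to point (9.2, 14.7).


Reflection over origin: (x,y) -> (-x,-y)
(9.2, 14.7) -> (-9.2, -14.7)

(-9.2, -14.7)


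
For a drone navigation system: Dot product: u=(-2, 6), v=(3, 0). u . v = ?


u . v = u_x*v_x + u_y*v_y = (-2)*3 + 6*0
= (-6) + 0 = -6

-6


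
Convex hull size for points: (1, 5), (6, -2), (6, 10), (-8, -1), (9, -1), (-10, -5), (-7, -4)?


Convex hull vertices (CCW): (-10, -5), (6, -2), (9, -1), (6, 10), (-8, -1)
Count = 5

5


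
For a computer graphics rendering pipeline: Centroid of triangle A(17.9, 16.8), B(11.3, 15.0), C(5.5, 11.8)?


Centroid = ((x_A+x_B+x_C)/3, (y_A+y_B+y_C)/3)
= ((17.9+11.3+5.5)/3, (16.8+15+11.8)/3)
= (11.5667, 14.5333)

(11.5667, 14.5333)


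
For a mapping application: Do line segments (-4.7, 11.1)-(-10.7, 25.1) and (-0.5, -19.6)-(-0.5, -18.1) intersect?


Cross products: d1=6.3, d2=15.3, d3=125.4, d4=116.4
d1*d2 < 0 and d3*d4 < 0? no

No, they don't intersect


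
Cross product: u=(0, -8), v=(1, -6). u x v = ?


u x v = u_x*v_y - u_y*v_x = 0*(-6) - (-8)*1
= 0 - (-8) = 8

8


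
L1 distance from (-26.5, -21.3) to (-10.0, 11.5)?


|(-26.5)-(-10)| + |(-21.3)-11.5| = 16.5 + 32.8 = 49.3

49.3


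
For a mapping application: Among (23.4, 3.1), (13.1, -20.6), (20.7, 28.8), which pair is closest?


d(P0,P1) = 25.8414, d(P0,P2) = 25.8414, d(P1,P2) = 49.9812
Closest: P0 and P1

Closest pair: (23.4, 3.1) and (13.1, -20.6), distance = 25.8414


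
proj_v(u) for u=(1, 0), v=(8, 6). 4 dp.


u.v = 8, |v| = sqrt(100) = 10
Scalar projection = u.v / |v| = 8 / sqrt(100) = 0.8

0.8


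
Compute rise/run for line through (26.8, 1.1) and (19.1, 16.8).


slope = (y2-y1)/(x2-x1) = (16.8-1.1)/(19.1-26.8) = 15.7/(-7.7) = -2.039

-2.039


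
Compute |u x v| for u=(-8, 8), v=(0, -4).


|u x v| = |(-8)*(-4) - 8*0|
= |32 - 0| = 32

32


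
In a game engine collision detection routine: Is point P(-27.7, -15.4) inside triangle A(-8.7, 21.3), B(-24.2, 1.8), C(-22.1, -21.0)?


Cross products: AB x AP = 198.35, BC x BP = -115.92, CA x CP = 311.92
All same sign? no

No, outside


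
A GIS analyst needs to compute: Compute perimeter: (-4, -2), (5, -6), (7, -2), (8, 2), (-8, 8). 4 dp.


Sides: (-4, -2)->(5, -6): sqrt(97) = 9.848858, (5, -6)->(7, -2): sqrt(20) = 4.472136, (7, -2)->(8, 2): sqrt(17) = 4.123106, (8, 2)->(-8, 8): sqrt(292) = 17.088007, (-8, 8)->(-4, -2): sqrt(116) = 10.77033
Sum = 46.302437
Perimeter = 46.3024

46.3024


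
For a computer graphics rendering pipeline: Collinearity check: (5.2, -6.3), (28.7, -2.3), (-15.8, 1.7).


Cross product: (28.7-5.2)*(1.7-(-6.3)) - ((-2.3)-(-6.3))*((-15.8)-5.2)
= 272

No, not collinear


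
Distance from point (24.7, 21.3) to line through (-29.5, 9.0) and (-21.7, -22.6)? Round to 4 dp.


|cross product| = 1808.66
|line direction| = sqrt(1059.4) = 32.5484
Distance = 1808.66/sqrt(1059.4) = 55.5683

55.5683


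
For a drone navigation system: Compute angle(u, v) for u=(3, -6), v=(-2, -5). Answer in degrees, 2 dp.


u.v = 24, |u| = sqrt(45) = 6.7082, |v| = sqrt(29) = 5.3852
cos(theta) = u.v/(|u||v|) = 24/sqrt(1305) = 0.664364
theta = acos(0.664364) = 48.37 degrees

48.37 degrees


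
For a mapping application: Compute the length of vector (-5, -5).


|u| = sqrt((-5)^2 + (-5)^2) = sqrt(50) = 7.0711

7.0711


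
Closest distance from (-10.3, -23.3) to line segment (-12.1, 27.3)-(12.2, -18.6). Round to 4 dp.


Project P onto AB: t = 0.8773 (clamped to [0,1])
Closest point on segment: (9.2178, -12.967)
Distance: 22.0843

22.0843


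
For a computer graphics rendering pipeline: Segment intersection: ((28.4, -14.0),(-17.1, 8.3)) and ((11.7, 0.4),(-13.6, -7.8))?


Cross products: d1=501.26, d2=-436.03, d3=-282.79, d4=654.5
d1*d2 < 0 and d3*d4 < 0? yes

Yes, they intersect


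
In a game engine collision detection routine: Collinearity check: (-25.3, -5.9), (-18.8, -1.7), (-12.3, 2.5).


Cross product: ((-18.8)-(-25.3))*(2.5-(-5.9)) - ((-1.7)-(-5.9))*((-12.3)-(-25.3))
= 0

Yes, collinear


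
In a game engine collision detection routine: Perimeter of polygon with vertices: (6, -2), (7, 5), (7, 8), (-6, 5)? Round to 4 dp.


Sides: (6, -2)->(7, 5): sqrt(50) = 7.071068, (7, 5)->(7, 8): sqrt(9) = 3, (7, 8)->(-6, 5): sqrt(178) = 13.341664, (-6, 5)->(6, -2): sqrt(193) = 13.892444
Sum = 37.305176
Perimeter = 37.3052

37.3052


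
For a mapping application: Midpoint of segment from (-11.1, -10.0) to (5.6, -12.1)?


M = (((-11.1)+5.6)/2, ((-10)+(-12.1))/2)
= (-2.75, -11.05)

(-2.75, -11.05)


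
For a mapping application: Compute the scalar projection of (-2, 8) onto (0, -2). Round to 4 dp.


u.v = -16, |v| = sqrt(4) = 2
Scalar projection = u.v / |v| = -16 / sqrt(4) = -8

-8


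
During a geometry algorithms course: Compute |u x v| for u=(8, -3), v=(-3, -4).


|u x v| = |8*(-4) - (-3)*(-3)|
= |(-32) - 9| = 41

41


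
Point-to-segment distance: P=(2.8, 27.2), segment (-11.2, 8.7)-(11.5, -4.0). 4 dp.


Project P onto AB: t = 0.1225 (clamped to [0,1])
Closest point on segment: (-8.4203, 7.1448)
Distance: 22.9805

22.9805


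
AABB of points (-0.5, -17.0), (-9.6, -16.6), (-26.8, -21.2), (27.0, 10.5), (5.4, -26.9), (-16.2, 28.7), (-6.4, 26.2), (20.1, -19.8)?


x range: [-26.8, 27]
y range: [-26.9, 28.7]
Bounding box: (-26.8,-26.9) to (27,28.7)

(-26.8,-26.9) to (27,28.7)


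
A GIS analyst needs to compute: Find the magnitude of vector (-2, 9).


|u| = sqrt((-2)^2 + 9^2) = sqrt(85) = 9.2195

9.2195


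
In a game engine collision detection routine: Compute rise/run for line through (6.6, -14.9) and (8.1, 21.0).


slope = (y2-y1)/(x2-x1) = (21-(-14.9))/(8.1-6.6) = 35.9/1.5 = 23.9333

23.9333


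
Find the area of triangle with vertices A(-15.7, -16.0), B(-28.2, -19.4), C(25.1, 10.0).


Area = |x_A(y_B-y_C) + x_B(y_C-y_A) + x_C(y_A-y_B)|/2
= |461.58 + (-733.2) + 85.34|/2
= 186.28/2 = 93.14

93.14


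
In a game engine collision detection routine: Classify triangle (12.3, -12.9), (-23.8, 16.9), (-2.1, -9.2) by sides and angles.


Side lengths squared: AB^2=2191.25, BC^2=1152.1, CA^2=221.05
Sorted: [221.05, 1152.1, 2191.25]
By sides: Scalene, By angles: Obtuse

Scalene, Obtuse


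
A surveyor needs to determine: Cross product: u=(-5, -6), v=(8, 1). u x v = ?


u x v = u_x*v_y - u_y*v_x = (-5)*1 - (-6)*8
= (-5) - (-48) = 43

43


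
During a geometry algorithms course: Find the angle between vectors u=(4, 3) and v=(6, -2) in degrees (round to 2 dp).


u.v = 18, |u| = sqrt(25) = 5, |v| = sqrt(40) = 6.3246
cos(theta) = u.v/(|u||v|) = 18/sqrt(1000) = 0.56921
theta = acos(0.56921) = 55.3 degrees

55.3 degrees


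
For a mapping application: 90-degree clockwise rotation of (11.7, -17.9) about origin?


90° CW: (x,y) -> (y, -x)
(11.7,-17.9) -> (-17.9, -11.7)

(-17.9, -11.7)


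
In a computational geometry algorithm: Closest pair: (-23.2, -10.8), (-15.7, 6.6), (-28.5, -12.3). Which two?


d(P0,P1) = 18.9476, d(P0,P2) = 5.5082, d(P1,P2) = 22.8265
Closest: P0 and P2

Closest pair: (-23.2, -10.8) and (-28.5, -12.3), distance = 5.5082


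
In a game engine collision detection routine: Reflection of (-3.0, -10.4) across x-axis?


Reflection over x-axis: (x,y) -> (x,-y)
(-3, -10.4) -> (-3, 10.4)

(-3, 10.4)


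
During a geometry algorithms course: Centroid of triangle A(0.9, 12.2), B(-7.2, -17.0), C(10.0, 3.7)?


Centroid = ((x_A+x_B+x_C)/3, (y_A+y_B+y_C)/3)
= ((0.9+(-7.2)+10)/3, (12.2+(-17)+3.7)/3)
= (1.2333, -0.3667)

(1.2333, -0.3667)


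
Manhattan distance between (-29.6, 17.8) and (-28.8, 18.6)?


|(-29.6)-(-28.8)| + |17.8-18.6| = 0.8 + 0.8 = 1.6

1.6


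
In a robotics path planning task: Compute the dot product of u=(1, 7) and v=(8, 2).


u . v = u_x*v_x + u_y*v_y = 1*8 + 7*2
= 8 + 14 = 22

22


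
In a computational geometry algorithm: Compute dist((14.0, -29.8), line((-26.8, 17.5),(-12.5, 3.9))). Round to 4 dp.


|cross product| = 121.51
|line direction| = sqrt(389.45) = 19.7345
Distance = 121.51/sqrt(389.45) = 6.1572

6.1572


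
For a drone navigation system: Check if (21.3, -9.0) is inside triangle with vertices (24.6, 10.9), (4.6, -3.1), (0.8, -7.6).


Cross products: AB x AP = 351.8, BC x BP = 97.57, CA x CP = -412.57
All same sign? no

No, outside


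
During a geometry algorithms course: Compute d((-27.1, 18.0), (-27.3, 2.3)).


dx=-0.2, dy=-15.7
d^2 = (-0.2)^2 + (-15.7)^2 = 246.53
d = sqrt(246.53) = 15.7013

15.7013


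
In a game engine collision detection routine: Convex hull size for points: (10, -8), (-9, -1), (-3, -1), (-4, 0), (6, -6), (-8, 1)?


Convex hull vertices (CCW): (-9, -1), (10, -8), (-4, 0), (-8, 1)
Count = 4

4


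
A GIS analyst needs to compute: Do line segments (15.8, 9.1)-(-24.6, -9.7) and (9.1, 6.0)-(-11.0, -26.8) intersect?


Cross products: d1=157.45, d2=-789.79, d3=-0.72, d4=946.52
d1*d2 < 0 and d3*d4 < 0? yes

Yes, they intersect


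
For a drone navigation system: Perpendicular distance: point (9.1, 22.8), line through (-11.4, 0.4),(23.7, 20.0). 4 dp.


|cross product| = 384.44
|line direction| = sqrt(1616.17) = 40.2016
Distance = 384.44/sqrt(1616.17) = 9.5628

9.5628


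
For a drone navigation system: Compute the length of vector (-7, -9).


|u| = sqrt((-7)^2 + (-9)^2) = sqrt(130) = 11.4018

11.4018


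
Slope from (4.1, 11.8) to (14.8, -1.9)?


slope = (y2-y1)/(x2-x1) = ((-1.9)-11.8)/(14.8-4.1) = (-13.7)/10.7 = -1.2804

-1.2804


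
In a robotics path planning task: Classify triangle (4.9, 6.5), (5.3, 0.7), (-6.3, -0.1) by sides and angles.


Side lengths squared: AB^2=33.8, BC^2=135.2, CA^2=169
Sorted: [33.8, 135.2, 169]
By sides: Scalene, By angles: Right

Scalene, Right


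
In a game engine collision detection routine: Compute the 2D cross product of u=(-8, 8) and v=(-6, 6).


u x v = u_x*v_y - u_y*v_x = (-8)*6 - 8*(-6)
= (-48) - (-48) = 0

0


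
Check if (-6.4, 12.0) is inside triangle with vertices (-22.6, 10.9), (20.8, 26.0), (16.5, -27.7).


Cross products: AB x AP = -196.88, BC x BP = -1400.44, CA x CP = -668.33
All same sign? yes

Yes, inside


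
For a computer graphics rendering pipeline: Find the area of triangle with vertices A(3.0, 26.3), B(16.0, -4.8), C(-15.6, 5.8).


Area = |x_A(y_B-y_C) + x_B(y_C-y_A) + x_C(y_A-y_B)|/2
= |(-31.8) + (-328) + (-485.16)|/2
= 844.96/2 = 422.48

422.48


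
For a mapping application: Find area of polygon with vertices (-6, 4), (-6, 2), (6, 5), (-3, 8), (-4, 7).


Shoelace sum: ((-6)*2 - (-6)*4) + ((-6)*5 - 6*2) + (6*8 - (-3)*5) + ((-3)*7 - (-4)*8) + ((-4)*4 - (-6)*7)
= 70
Area = |70|/2 = 35

35


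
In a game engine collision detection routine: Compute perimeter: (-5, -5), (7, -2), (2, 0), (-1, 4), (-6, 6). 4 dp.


Sides: (-5, -5)->(7, -2): sqrt(153) = 12.369317, (7, -2)->(2, 0): sqrt(29) = 5.385165, (2, 0)->(-1, 4): sqrt(25) = 5, (-1, 4)->(-6, 6): sqrt(29) = 5.385165, (-6, 6)->(-5, -5): sqrt(122) = 11.045361
Sum = 39.185008
Perimeter = 39.185

39.185


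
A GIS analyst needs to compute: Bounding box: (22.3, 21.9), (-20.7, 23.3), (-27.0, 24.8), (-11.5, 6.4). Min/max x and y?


x range: [-27, 22.3]
y range: [6.4, 24.8]
Bounding box: (-27,6.4) to (22.3,24.8)

(-27,6.4) to (22.3,24.8)


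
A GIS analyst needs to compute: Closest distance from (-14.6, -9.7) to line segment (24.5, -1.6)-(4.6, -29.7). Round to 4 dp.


Project P onto AB: t = 0.8482 (clamped to [0,1])
Closest point on segment: (7.6199, -25.4358)
Distance: 27.2275

27.2275


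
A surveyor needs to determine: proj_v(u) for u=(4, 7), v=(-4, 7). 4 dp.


u.v = 33, |v| = sqrt(65) = 8.0623
Scalar projection = u.v / |v| = 33 / sqrt(65) = 4.0931

4.0931


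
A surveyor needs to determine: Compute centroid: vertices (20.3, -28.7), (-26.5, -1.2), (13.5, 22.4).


Centroid = ((x_A+x_B+x_C)/3, (y_A+y_B+y_C)/3)
= ((20.3+(-26.5)+13.5)/3, ((-28.7)+(-1.2)+22.4)/3)
= (2.4333, -2.5)

(2.4333, -2.5)


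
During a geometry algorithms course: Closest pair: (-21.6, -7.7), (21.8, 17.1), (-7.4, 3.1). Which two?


d(P0,P1) = 49.986, d(P0,P2) = 17.8404, d(P1,P2) = 32.3827
Closest: P0 and P2

Closest pair: (-21.6, -7.7) and (-7.4, 3.1), distance = 17.8404


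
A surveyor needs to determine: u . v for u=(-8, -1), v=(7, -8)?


u . v = u_x*v_x + u_y*v_y = (-8)*7 + (-1)*(-8)
= (-56) + 8 = -48

-48


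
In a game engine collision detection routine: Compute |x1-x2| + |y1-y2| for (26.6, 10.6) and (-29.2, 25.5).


|26.6-(-29.2)| + |10.6-25.5| = 55.8 + 14.9 = 70.7

70.7


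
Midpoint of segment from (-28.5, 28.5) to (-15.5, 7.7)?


M = (((-28.5)+(-15.5))/2, (28.5+7.7)/2)
= (-22, 18.1)

(-22, 18.1)


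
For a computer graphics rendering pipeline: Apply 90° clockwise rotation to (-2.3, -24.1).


90° CW: (x,y) -> (y, -x)
(-2.3,-24.1) -> (-24.1, 2.3)

(-24.1, 2.3)


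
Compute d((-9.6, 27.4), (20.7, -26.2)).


dx=30.3, dy=-53.6
d^2 = 30.3^2 + (-53.6)^2 = 3791.05
d = sqrt(3791.05) = 61.5715

61.5715


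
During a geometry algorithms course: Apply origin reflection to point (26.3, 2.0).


Reflection over origin: (x,y) -> (-x,-y)
(26.3, 2) -> (-26.3, -2)

(-26.3, -2)


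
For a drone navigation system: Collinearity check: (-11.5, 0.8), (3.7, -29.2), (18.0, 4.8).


Cross product: (3.7-(-11.5))*(4.8-0.8) - ((-29.2)-0.8)*(18-(-11.5))
= 945.8

No, not collinear


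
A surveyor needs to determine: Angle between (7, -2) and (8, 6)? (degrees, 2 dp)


u.v = 44, |u| = sqrt(53) = 7.2801, |v| = sqrt(100) = 10
cos(theta) = u.v/(|u||v|) = 44/sqrt(5300) = 0.604386
theta = acos(0.604386) = 52.82 degrees

52.82 degrees


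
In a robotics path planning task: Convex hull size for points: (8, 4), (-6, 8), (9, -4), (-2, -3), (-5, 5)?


Convex hull vertices (CCW): (-6, 8), (-5, 5), (-2, -3), (9, -4), (8, 4)
Count = 5

5


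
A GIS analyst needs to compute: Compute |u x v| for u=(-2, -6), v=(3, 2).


|u x v| = |(-2)*2 - (-6)*3|
= |(-4) - (-18)| = 14

14


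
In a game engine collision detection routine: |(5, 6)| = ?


|u| = sqrt(5^2 + 6^2) = sqrt(61) = 7.8102

7.8102


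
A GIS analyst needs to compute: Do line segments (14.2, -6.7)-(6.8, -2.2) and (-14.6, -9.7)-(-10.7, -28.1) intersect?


Cross products: d1=541.62, d2=423.01, d3=151.8, d4=270.41
d1*d2 < 0 and d3*d4 < 0? no

No, they don't intersect


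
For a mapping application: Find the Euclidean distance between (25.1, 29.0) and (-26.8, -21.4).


dx=-51.9, dy=-50.4
d^2 = (-51.9)^2 + (-50.4)^2 = 5233.77
d = sqrt(5233.77) = 72.3448

72.3448


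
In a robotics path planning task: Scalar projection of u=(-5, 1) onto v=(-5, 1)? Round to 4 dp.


u.v = 26, |v| = sqrt(26) = 5.099
Scalar projection = u.v / |v| = 26 / sqrt(26) = 5.099

5.099


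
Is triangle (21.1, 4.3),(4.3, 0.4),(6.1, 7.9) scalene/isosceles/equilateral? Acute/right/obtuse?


Side lengths squared: AB^2=297.45, BC^2=59.49, CA^2=237.96
Sorted: [59.49, 237.96, 297.45]
By sides: Scalene, By angles: Right

Scalene, Right


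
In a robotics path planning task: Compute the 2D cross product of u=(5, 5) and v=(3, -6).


u x v = u_x*v_y - u_y*v_x = 5*(-6) - 5*3
= (-30) - 15 = -45

-45


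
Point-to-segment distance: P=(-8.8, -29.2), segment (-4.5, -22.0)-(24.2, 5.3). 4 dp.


Project P onto AB: t = 0 (clamped to [0,1])
Closest point on segment: (-4.5, -22)
Distance: 8.3863

8.3863


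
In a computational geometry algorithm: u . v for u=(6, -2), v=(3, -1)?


u . v = u_x*v_x + u_y*v_y = 6*3 + (-2)*(-1)
= 18 + 2 = 20

20


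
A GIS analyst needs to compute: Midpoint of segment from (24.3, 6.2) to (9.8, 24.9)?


M = ((24.3+9.8)/2, (6.2+24.9)/2)
= (17.05, 15.55)

(17.05, 15.55)


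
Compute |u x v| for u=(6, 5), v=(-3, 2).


|u x v| = |6*2 - 5*(-3)|
= |12 - (-15)| = 27

27


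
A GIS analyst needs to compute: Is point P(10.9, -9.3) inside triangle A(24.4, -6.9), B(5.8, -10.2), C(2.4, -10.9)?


Cross products: AB x AP = 0.09, BC x BP = 0.51, CA x CP = 1.2
All same sign? yes

Yes, inside


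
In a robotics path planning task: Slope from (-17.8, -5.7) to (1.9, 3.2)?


slope = (y2-y1)/(x2-x1) = (3.2-(-5.7))/(1.9-(-17.8)) = 8.9/19.7 = 0.4518

0.4518


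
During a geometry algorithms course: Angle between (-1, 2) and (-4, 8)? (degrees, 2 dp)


u.v = 20, |u| = sqrt(5) = 2.2361, |v| = sqrt(80) = 8.9443
cos(theta) = u.v/(|u||v|) = 20/sqrt(400) = 1
theta = acos(1) = 0 degrees

0 degrees


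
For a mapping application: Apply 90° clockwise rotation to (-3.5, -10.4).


90° CW: (x,y) -> (y, -x)
(-3.5,-10.4) -> (-10.4, 3.5)

(-10.4, 3.5)


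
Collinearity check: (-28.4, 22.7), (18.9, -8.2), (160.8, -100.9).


Cross product: (18.9-(-28.4))*((-100.9)-22.7) - ((-8.2)-22.7)*(160.8-(-28.4))
= 0

Yes, collinear


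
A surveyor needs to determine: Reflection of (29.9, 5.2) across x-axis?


Reflection over x-axis: (x,y) -> (x,-y)
(29.9, 5.2) -> (29.9, -5.2)

(29.9, -5.2)


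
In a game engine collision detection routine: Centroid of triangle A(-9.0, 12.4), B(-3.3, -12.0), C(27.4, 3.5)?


Centroid = ((x_A+x_B+x_C)/3, (y_A+y_B+y_C)/3)
= (((-9)+(-3.3)+27.4)/3, (12.4+(-12)+3.5)/3)
= (5.0333, 1.3)

(5.0333, 1.3)


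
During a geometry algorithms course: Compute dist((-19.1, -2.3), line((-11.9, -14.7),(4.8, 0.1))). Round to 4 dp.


|cross product| = 313.64
|line direction| = sqrt(497.93) = 22.3143
Distance = 313.64/sqrt(497.93) = 14.0555

14.0555


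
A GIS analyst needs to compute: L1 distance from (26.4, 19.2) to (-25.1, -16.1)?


|26.4-(-25.1)| + |19.2-(-16.1)| = 51.5 + 35.3 = 86.8

86.8


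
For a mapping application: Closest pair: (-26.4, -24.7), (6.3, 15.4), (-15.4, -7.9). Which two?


d(P0,P1) = 51.7426, d(P0,P2) = 20.0808, d(P1,P2) = 31.8399
Closest: P0 and P2

Closest pair: (-26.4, -24.7) and (-15.4, -7.9), distance = 20.0808


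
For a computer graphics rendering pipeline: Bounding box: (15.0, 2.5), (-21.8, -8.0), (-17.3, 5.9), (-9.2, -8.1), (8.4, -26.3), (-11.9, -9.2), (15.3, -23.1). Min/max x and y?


x range: [-21.8, 15.3]
y range: [-26.3, 5.9]
Bounding box: (-21.8,-26.3) to (15.3,5.9)

(-21.8,-26.3) to (15.3,5.9)


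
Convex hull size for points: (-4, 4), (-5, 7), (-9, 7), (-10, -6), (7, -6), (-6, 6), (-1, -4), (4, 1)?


Convex hull vertices (CCW): (-10, -6), (7, -6), (4, 1), (-5, 7), (-9, 7)
Count = 5

5


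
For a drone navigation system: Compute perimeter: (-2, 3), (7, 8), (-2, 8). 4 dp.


Sides: (-2, 3)->(7, 8): sqrt(106) = 10.29563, (7, 8)->(-2, 8): sqrt(81) = 9, (-2, 8)->(-2, 3): sqrt(25) = 5
Sum = 24.29563
Perimeter = 24.2956

24.2956


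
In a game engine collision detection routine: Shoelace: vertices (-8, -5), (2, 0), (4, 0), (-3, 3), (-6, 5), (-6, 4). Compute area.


Shoelace sum: ((-8)*0 - 2*(-5)) + (2*0 - 4*0) + (4*3 - (-3)*0) + ((-3)*5 - (-6)*3) + ((-6)*4 - (-6)*5) + ((-6)*(-5) - (-8)*4)
= 93
Area = |93|/2 = 46.5

46.5


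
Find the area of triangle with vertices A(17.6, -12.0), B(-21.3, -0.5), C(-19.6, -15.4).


Area = |x_A(y_B-y_C) + x_B(y_C-y_A) + x_C(y_A-y_B)|/2
= |262.24 + 72.42 + 225.4|/2
= 560.06/2 = 280.03

280.03


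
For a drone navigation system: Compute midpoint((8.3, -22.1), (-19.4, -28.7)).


M = ((8.3+(-19.4))/2, ((-22.1)+(-28.7))/2)
= (-5.55, -25.4)

(-5.55, -25.4)


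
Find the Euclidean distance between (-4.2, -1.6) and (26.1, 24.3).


dx=30.3, dy=25.9
d^2 = 30.3^2 + 25.9^2 = 1588.9
d = sqrt(1588.9) = 39.861

39.861


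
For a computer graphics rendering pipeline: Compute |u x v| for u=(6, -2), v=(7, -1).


|u x v| = |6*(-1) - (-2)*7|
= |(-6) - (-14)| = 8

8


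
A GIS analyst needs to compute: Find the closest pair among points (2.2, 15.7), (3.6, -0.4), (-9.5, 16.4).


d(P0,P1) = 16.1608, d(P0,P2) = 11.7209, d(P1,P2) = 21.3038
Closest: P0 and P2

Closest pair: (2.2, 15.7) and (-9.5, 16.4), distance = 11.7209


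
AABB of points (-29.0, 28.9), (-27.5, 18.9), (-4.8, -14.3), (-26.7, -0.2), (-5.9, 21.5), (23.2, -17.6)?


x range: [-29, 23.2]
y range: [-17.6, 28.9]
Bounding box: (-29,-17.6) to (23.2,28.9)

(-29,-17.6) to (23.2,28.9)


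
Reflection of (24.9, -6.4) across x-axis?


Reflection over x-axis: (x,y) -> (x,-y)
(24.9, -6.4) -> (24.9, 6.4)

(24.9, 6.4)


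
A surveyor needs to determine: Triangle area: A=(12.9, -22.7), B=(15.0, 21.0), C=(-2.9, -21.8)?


Area = |x_A(y_B-y_C) + x_B(y_C-y_A) + x_C(y_A-y_B)|/2
= |552.12 + 13.5 + 126.73|/2
= 692.35/2 = 346.175

346.175


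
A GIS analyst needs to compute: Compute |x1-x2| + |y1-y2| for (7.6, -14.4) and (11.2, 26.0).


|7.6-11.2| + |(-14.4)-26| = 3.6 + 40.4 = 44

44


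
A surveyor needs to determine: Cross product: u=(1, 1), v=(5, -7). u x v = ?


u x v = u_x*v_y - u_y*v_x = 1*(-7) - 1*5
= (-7) - 5 = -12

-12


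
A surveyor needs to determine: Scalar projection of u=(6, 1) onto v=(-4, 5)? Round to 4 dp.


u.v = -19, |v| = sqrt(41) = 6.4031
Scalar projection = u.v / |v| = -19 / sqrt(41) = -2.9673

-2.9673


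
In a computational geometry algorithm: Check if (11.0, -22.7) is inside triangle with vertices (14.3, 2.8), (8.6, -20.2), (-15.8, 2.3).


Cross products: AB x AP = 69.45, BC x BP = 7, CA x CP = -765.9
All same sign? no

No, outside


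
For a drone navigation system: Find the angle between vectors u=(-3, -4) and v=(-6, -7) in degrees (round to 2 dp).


u.v = 46, |u| = sqrt(25) = 5, |v| = sqrt(85) = 9.2195
cos(theta) = u.v/(|u||v|) = 46/sqrt(2125) = 0.99788
theta = acos(0.99788) = 3.73 degrees

3.73 degrees


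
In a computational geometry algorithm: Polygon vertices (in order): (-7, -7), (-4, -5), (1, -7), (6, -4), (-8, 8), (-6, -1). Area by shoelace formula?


Shoelace sum: ((-7)*(-5) - (-4)*(-7)) + ((-4)*(-7) - 1*(-5)) + (1*(-4) - 6*(-7)) + (6*8 - (-8)*(-4)) + ((-8)*(-1) - (-6)*8) + ((-6)*(-7) - (-7)*(-1))
= 185
Area = |185|/2 = 92.5

92.5


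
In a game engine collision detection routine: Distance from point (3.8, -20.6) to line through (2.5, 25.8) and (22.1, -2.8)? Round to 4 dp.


|cross product| = 872.26
|line direction| = sqrt(1202.12) = 34.6716
Distance = 872.26/sqrt(1202.12) = 25.1578

25.1578


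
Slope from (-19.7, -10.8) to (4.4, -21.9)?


slope = (y2-y1)/(x2-x1) = ((-21.9)-(-10.8))/(4.4-(-19.7)) = (-11.1)/24.1 = -0.4606

-0.4606


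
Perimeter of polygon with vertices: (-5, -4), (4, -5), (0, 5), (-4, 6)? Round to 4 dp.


Sides: (-5, -4)->(4, -5): sqrt(82) = 9.055385, (4, -5)->(0, 5): sqrt(116) = 10.77033, (0, 5)->(-4, 6): sqrt(17) = 4.123106, (-4, 6)->(-5, -4): sqrt(101) = 10.049876
Sum = 33.998697
Perimeter = 33.9987

33.9987


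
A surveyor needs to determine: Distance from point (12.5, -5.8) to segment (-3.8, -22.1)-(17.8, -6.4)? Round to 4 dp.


Project P onto AB: t = 0.8527 (clamped to [0,1])
Closest point on segment: (14.6175, -8.7132)
Distance: 3.6015

3.6015


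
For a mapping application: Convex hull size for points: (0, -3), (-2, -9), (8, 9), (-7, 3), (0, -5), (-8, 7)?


Convex hull vertices (CCW): (-8, 7), (-7, 3), (-2, -9), (8, 9)
Count = 4

4


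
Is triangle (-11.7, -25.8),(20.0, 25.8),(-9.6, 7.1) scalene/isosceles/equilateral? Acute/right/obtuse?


Side lengths squared: AB^2=3667.45, BC^2=1225.85, CA^2=1086.82
Sorted: [1086.82, 1225.85, 3667.45]
By sides: Scalene, By angles: Obtuse

Scalene, Obtuse


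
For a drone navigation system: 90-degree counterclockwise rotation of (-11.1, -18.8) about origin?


90° CCW: (x,y) -> (-y, x)
(-11.1,-18.8) -> (18.8, -11.1)

(18.8, -11.1)


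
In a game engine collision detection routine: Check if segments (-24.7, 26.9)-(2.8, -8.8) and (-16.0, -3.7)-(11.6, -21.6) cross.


Cross products: d1=688.83, d2=195.76, d3=-530.91, d4=-37.84
d1*d2 < 0 and d3*d4 < 0? no

No, they don't intersect


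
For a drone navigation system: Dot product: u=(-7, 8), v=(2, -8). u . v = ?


u . v = u_x*v_x + u_y*v_y = (-7)*2 + 8*(-8)
= (-14) + (-64) = -78

-78


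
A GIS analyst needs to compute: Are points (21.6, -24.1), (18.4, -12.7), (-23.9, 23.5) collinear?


Cross product: (18.4-21.6)*(23.5-(-24.1)) - ((-12.7)-(-24.1))*((-23.9)-21.6)
= 366.38

No, not collinear


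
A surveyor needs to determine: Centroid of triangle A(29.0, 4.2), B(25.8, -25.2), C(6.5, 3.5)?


Centroid = ((x_A+x_B+x_C)/3, (y_A+y_B+y_C)/3)
= ((29+25.8+6.5)/3, (4.2+(-25.2)+3.5)/3)
= (20.4333, -5.8333)

(20.4333, -5.8333)


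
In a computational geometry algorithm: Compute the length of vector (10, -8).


|u| = sqrt(10^2 + (-8)^2) = sqrt(164) = 12.8062

12.8062


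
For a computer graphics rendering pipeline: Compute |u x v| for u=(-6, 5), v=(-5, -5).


|u x v| = |(-6)*(-5) - 5*(-5)|
= |30 - (-25)| = 55

55


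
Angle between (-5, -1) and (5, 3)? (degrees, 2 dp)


u.v = -28, |u| = sqrt(26) = 5.099, |v| = sqrt(34) = 5.831
cos(theta) = u.v/(|u||v|) = -28/sqrt(884) = -0.941742
theta = acos(-0.941742) = 160.35 degrees

160.35 degrees


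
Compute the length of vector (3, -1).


|u| = sqrt(3^2 + (-1)^2) = sqrt(10) = 3.1623

3.1623


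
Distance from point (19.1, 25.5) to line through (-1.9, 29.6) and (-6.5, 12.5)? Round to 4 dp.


|cross product| = 377.96
|line direction| = sqrt(313.57) = 17.7079
Distance = 377.96/sqrt(313.57) = 21.3441

21.3441


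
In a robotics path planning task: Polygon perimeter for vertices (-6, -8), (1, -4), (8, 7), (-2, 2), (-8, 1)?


Sides: (-6, -8)->(1, -4): sqrt(65) = 8.062258, (1, -4)->(8, 7): sqrt(170) = 13.038405, (8, 7)->(-2, 2): sqrt(125) = 11.18034, (-2, 2)->(-8, 1): sqrt(37) = 6.082763, (-8, 1)->(-6, -8): sqrt(85) = 9.219544
Sum = 47.58331
Perimeter = 47.5833

47.5833


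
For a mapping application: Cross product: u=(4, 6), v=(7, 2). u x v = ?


u x v = u_x*v_y - u_y*v_x = 4*2 - 6*7
= 8 - 42 = -34

-34


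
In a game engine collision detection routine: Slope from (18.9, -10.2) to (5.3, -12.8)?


slope = (y2-y1)/(x2-x1) = ((-12.8)-(-10.2))/(5.3-18.9) = (-2.6)/(-13.6) = 0.1912

0.1912


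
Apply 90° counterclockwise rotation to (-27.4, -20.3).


90° CCW: (x,y) -> (-y, x)
(-27.4,-20.3) -> (20.3, -27.4)

(20.3, -27.4)


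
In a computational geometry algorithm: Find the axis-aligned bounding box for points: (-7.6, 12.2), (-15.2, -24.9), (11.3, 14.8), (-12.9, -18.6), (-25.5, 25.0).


x range: [-25.5, 11.3]
y range: [-24.9, 25]
Bounding box: (-25.5,-24.9) to (11.3,25)

(-25.5,-24.9) to (11.3,25)


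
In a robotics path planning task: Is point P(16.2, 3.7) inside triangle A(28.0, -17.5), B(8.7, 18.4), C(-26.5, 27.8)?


Cross products: AB x AP = 14.46, BC x BP = 446.94, CA x CP = 620.86
All same sign? yes

Yes, inside


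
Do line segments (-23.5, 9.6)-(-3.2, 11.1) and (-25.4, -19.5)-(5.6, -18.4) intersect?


Cross products: d1=900.01, d2=924.18, d3=-587.88, d4=-612.05
d1*d2 < 0 and d3*d4 < 0? no

No, they don't intersect


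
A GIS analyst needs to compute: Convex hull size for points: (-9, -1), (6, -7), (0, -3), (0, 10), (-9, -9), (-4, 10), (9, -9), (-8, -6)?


Convex hull vertices (CCW): (-9, -9), (9, -9), (0, 10), (-4, 10), (-9, -1)
Count = 5

5


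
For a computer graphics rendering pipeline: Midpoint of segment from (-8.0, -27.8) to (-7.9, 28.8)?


M = (((-8)+(-7.9))/2, ((-27.8)+28.8)/2)
= (-7.95, 0.5)

(-7.95, 0.5)


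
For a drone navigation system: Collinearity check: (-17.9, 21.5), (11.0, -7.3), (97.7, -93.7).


Cross product: (11-(-17.9))*((-93.7)-21.5) - ((-7.3)-21.5)*(97.7-(-17.9))
= 0

Yes, collinear


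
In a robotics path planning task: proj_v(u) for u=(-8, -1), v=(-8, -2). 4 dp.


u.v = 66, |v| = sqrt(68) = 8.2462
Scalar projection = u.v / |v| = 66 / sqrt(68) = 8.0037

8.0037


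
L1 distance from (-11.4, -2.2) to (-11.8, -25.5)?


|(-11.4)-(-11.8)| + |(-2.2)-(-25.5)| = 0.4 + 23.3 = 23.7

23.7


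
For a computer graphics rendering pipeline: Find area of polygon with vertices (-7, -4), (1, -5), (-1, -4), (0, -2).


Shoelace sum: ((-7)*(-5) - 1*(-4)) + (1*(-4) - (-1)*(-5)) + ((-1)*(-2) - 0*(-4)) + (0*(-4) - (-7)*(-2))
= 18
Area = |18|/2 = 9

9


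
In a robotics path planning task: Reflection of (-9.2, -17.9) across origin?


Reflection over origin: (x,y) -> (-x,-y)
(-9.2, -17.9) -> (9.2, 17.9)

(9.2, 17.9)


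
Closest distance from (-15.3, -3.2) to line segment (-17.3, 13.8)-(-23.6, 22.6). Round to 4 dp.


Project P onto AB: t = 0 (clamped to [0,1])
Closest point on segment: (-17.3, 13.8)
Distance: 17.1172

17.1172


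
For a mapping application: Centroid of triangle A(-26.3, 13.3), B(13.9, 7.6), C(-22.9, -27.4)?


Centroid = ((x_A+x_B+x_C)/3, (y_A+y_B+y_C)/3)
= (((-26.3)+13.9+(-22.9))/3, (13.3+7.6+(-27.4))/3)
= (-11.7667, -2.1667)

(-11.7667, -2.1667)


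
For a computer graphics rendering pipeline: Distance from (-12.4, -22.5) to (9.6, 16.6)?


dx=22, dy=39.1
d^2 = 22^2 + 39.1^2 = 2012.81
d = sqrt(2012.81) = 44.8644

44.8644


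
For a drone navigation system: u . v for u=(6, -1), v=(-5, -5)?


u . v = u_x*v_x + u_y*v_y = 6*(-5) + (-1)*(-5)
= (-30) + 5 = -25

-25


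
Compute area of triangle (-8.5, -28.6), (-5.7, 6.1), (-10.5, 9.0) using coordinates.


Area = |x_A(y_B-y_C) + x_B(y_C-y_A) + x_C(y_A-y_B)|/2
= |24.65 + (-214.32) + 364.35|/2
= 174.68/2 = 87.34

87.34


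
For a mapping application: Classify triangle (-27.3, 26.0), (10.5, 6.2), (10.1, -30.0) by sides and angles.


Side lengths squared: AB^2=1820.88, BC^2=1310.6, CA^2=4534.76
Sorted: [1310.6, 1820.88, 4534.76]
By sides: Scalene, By angles: Obtuse

Scalene, Obtuse


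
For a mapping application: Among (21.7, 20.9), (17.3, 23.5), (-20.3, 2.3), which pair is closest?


d(P0,P1) = 5.1108, d(P0,P2) = 45.9343, d(P1,P2) = 43.1648
Closest: P0 and P1

Closest pair: (21.7, 20.9) and (17.3, 23.5), distance = 5.1108


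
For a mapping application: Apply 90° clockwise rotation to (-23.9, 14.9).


90° CW: (x,y) -> (y, -x)
(-23.9,14.9) -> (14.9, 23.9)

(14.9, 23.9)


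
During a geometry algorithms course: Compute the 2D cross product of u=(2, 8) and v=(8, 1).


u x v = u_x*v_y - u_y*v_x = 2*1 - 8*8
= 2 - 64 = -62

-62


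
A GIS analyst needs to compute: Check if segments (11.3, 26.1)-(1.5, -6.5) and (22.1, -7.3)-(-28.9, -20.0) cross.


Cross products: d1=-1840.56, d2=-302.42, d3=679.4, d4=-858.74
d1*d2 < 0 and d3*d4 < 0? no

No, they don't intersect


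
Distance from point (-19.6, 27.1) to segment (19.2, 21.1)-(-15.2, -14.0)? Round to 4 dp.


Project P onto AB: t = 0.4654 (clamped to [0,1])
Closest point on segment: (3.1901, 4.7644)
Distance: 31.9104

31.9104


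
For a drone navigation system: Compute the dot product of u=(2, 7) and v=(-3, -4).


u . v = u_x*v_x + u_y*v_y = 2*(-3) + 7*(-4)
= (-6) + (-28) = -34

-34


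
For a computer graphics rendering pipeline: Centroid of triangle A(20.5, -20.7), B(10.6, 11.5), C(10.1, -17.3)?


Centroid = ((x_A+x_B+x_C)/3, (y_A+y_B+y_C)/3)
= ((20.5+10.6+10.1)/3, ((-20.7)+11.5+(-17.3))/3)
= (13.7333, -8.8333)

(13.7333, -8.8333)


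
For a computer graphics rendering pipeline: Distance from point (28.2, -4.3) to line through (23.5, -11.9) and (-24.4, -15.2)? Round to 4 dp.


|cross product| = 348.53
|line direction| = sqrt(2305.3) = 48.0135
Distance = 348.53/sqrt(2305.3) = 7.259

7.259
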